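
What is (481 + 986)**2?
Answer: 2152089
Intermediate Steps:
(481 + 986)**2 = 1467**2 = 2152089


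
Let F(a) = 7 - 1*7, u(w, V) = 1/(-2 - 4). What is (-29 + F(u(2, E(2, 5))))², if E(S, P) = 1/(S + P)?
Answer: 841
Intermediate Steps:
E(S, P) = 1/(P + S)
u(w, V) = -⅙ (u(w, V) = 1/(-6) = -⅙)
F(a) = 0 (F(a) = 7 - 7 = 0)
(-29 + F(u(2, E(2, 5))))² = (-29 + 0)² = (-29)² = 841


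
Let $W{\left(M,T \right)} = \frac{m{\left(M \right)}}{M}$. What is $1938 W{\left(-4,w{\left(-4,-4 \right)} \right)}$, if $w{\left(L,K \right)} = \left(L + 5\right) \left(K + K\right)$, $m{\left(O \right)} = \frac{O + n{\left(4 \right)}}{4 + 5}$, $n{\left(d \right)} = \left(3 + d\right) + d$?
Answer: $- \frac{2261}{6} \approx -376.83$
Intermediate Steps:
$n{\left(d \right)} = 3 + 2 d$
$m{\left(O \right)} = \frac{11}{9} + \frac{O}{9}$ ($m{\left(O \right)} = \frac{O + \left(3 + 2 \cdot 4\right)}{4 + 5} = \frac{O + \left(3 + 8\right)}{9} = \left(O + 11\right) \frac{1}{9} = \left(11 + O\right) \frac{1}{9} = \frac{11}{9} + \frac{O}{9}$)
$w{\left(L,K \right)} = 2 K \left(5 + L\right)$ ($w{\left(L,K \right)} = \left(5 + L\right) 2 K = 2 K \left(5 + L\right)$)
$W{\left(M,T \right)} = \frac{\frac{11}{9} + \frac{M}{9}}{M}$
$1938 W{\left(-4,w{\left(-4,-4 \right)} \right)} = 1938 \frac{11 - 4}{9 \left(-4\right)} = 1938 \cdot \frac{1}{9} \left(- \frac{1}{4}\right) 7 = 1938 \left(- \frac{7}{36}\right) = - \frac{2261}{6}$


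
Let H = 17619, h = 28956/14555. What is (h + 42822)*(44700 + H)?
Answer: 38843630001954/14555 ≈ 2.6687e+9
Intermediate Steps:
h = 28956/14555 (h = 28956*(1/14555) = 28956/14555 ≈ 1.9894)
(h + 42822)*(44700 + H) = (28956/14555 + 42822)*(44700 + 17619) = (623303166/14555)*62319 = 38843630001954/14555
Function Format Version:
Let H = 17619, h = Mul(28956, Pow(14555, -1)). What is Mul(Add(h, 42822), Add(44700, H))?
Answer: Rational(38843630001954, 14555) ≈ 2.6687e+9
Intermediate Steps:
h = Rational(28956, 14555) (h = Mul(28956, Rational(1, 14555)) = Rational(28956, 14555) ≈ 1.9894)
Mul(Add(h, 42822), Add(44700, H)) = Mul(Add(Rational(28956, 14555), 42822), Add(44700, 17619)) = Mul(Rational(623303166, 14555), 62319) = Rational(38843630001954, 14555)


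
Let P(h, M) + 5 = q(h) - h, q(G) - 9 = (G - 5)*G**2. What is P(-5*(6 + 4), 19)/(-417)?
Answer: 137446/417 ≈ 329.61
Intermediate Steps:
q(G) = 9 + G**2*(-5 + G) (q(G) = 9 + (G - 5)*G**2 = 9 + (-5 + G)*G**2 = 9 + G**2*(-5 + G))
P(h, M) = 4 + h**3 - h - 5*h**2 (P(h, M) = -5 + ((9 + h**3 - 5*h**2) - h) = -5 + (9 + h**3 - h - 5*h**2) = 4 + h**3 - h - 5*h**2)
P(-5*(6 + 4), 19)/(-417) = (4 + (-5*(6 + 4))**3 - (-5)*(6 + 4) - 5*25*(6 + 4)**2)/(-417) = (4 + (-5*10)**3 - (-5)*10 - 5*(-5*10)**2)*(-1/417) = (4 + (-50)**3 - 1*(-50) - 5*(-50)**2)*(-1/417) = (4 - 125000 + 50 - 5*2500)*(-1/417) = (4 - 125000 + 50 - 12500)*(-1/417) = -137446*(-1/417) = 137446/417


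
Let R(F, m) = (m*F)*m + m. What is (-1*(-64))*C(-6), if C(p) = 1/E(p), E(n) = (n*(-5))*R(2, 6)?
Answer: 16/585 ≈ 0.027350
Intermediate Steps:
R(F, m) = m + F*m² (R(F, m) = (F*m)*m + m = F*m² + m = m + F*m²)
E(n) = -390*n (E(n) = (n*(-5))*(6*(1 + 2*6)) = (-5*n)*(6*(1 + 12)) = (-5*n)*(6*13) = -5*n*78 = -390*n)
C(p) = -1/(390*p) (C(p) = 1/(-390*p) = -1/(390*p))
(-1*(-64))*C(-6) = (-1*(-64))*(-1/390/(-6)) = 64*(-1/390*(-⅙)) = 64*(1/2340) = 16/585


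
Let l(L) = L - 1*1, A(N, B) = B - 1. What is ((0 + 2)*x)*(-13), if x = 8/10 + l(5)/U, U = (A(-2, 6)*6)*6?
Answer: -962/45 ≈ -21.378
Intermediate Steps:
A(N, B) = -1 + B
l(L) = -1 + L (l(L) = L - 1 = -1 + L)
U = 180 (U = ((-1 + 6)*6)*6 = (5*6)*6 = 30*6 = 180)
x = 37/45 (x = 8/10 + (-1 + 5)/180 = 8*(⅒) + 4*(1/180) = ⅘ + 1/45 = 37/45 ≈ 0.82222)
((0 + 2)*x)*(-13) = ((0 + 2)*(37/45))*(-13) = (2*(37/45))*(-13) = (74/45)*(-13) = -962/45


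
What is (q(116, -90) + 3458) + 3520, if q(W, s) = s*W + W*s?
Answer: -13902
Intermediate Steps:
q(W, s) = 2*W*s (q(W, s) = W*s + W*s = 2*W*s)
(q(116, -90) + 3458) + 3520 = (2*116*(-90) + 3458) + 3520 = (-20880 + 3458) + 3520 = -17422 + 3520 = -13902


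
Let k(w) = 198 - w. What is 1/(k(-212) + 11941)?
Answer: 1/12351 ≈ 8.0965e-5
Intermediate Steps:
1/(k(-212) + 11941) = 1/((198 - 1*(-212)) + 11941) = 1/((198 + 212) + 11941) = 1/(410 + 11941) = 1/12351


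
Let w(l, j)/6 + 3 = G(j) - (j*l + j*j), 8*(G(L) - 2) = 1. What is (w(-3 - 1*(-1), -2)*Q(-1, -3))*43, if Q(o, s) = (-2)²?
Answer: -9159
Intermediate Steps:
G(L) = 17/8 (G(L) = 2 + (⅛)*1 = 2 + ⅛ = 17/8)
Q(o, s) = 4
w(l, j) = -21/4 - 6*j² - 6*j*l (w(l, j) = -18 + 6*(17/8 - (j*l + j*j)) = -18 + 6*(17/8 - (j*l + j²)) = -18 + 6*(17/8 - (j² + j*l)) = -18 + 6*(17/8 + (-j² - j*l)) = -18 + 6*(17/8 - j² - j*l) = -18 + (51/4 - 6*j² - 6*j*l) = -21/4 - 6*j² - 6*j*l)
(w(-3 - 1*(-1), -2)*Q(-1, -3))*43 = ((-21/4 - 6*(-2)² - 6*(-2)*(-3 - 1*(-1)))*4)*43 = ((-21/4 - 6*4 - 6*(-2)*(-3 + 1))*4)*43 = ((-21/4 - 24 - 6*(-2)*(-2))*4)*43 = ((-21/4 - 24 - 24)*4)*43 = -213/4*4*43 = -213*43 = -9159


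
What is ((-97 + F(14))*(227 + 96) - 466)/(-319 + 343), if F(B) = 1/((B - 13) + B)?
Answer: -59579/45 ≈ -1324.0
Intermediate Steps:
F(B) = 1/(-13 + 2*B) (F(B) = 1/((-13 + B) + B) = 1/(-13 + 2*B))
((-97 + F(14))*(227 + 96) - 466)/(-319 + 343) = ((-97 + 1/(-13 + 2*14))*(227 + 96) - 466)/(-319 + 343) = ((-97 + 1/(-13 + 28))*323 - 466)/24 = ((-97 + 1/15)*323 - 466)*(1/24) = (-1454/15*323 - 466)*(1/24) = (-469642/15 - 466)*(1/24) = -476632/15*1/24 = -59579/45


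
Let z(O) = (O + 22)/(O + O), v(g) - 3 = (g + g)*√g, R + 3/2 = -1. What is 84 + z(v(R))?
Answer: 2209/26 + 5*I*√10/13 ≈ 84.962 + 1.2163*I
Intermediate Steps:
R = -5/2 (R = -3/2 - 1 = -5/2 ≈ -2.5000)
v(g) = 3 + 2*g^(3/2) (v(g) = 3 + (g + g)*√g = 3 + (2*g)*√g = 3 + 2*g^(3/2))
z(O) = (22 + O)/(2*O) (z(O) = (22 + O)/((2*O)) = (22 + O)*(1/(2*O)) = (22 + O)/(2*O))
84 + z(v(R)) = 84 + (22 + (3 + 2*(-5/2)^(3/2)))/(2*(3 + 2*(-5/2)^(3/2))) = 84 + (22 + (3 + 2*(-5*I*√10/4)))/(2*(3 + 2*(-5*I*√10/4))) = 84 + (22 + (3 - 5*I*√10/2))/(2*(3 - 5*I*√10/2)) = 84 + (25 - 5*I*√10/2)/(2*(3 - 5*I*√10/2))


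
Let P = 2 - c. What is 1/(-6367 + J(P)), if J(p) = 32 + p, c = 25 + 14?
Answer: -1/6372 ≈ -0.00015694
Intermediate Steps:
c = 39
P = -37 (P = 2 - 1*39 = 2 - 39 = -37)
1/(-6367 + J(P)) = 1/(-6367 + (32 - 37)) = 1/(-6367 - 5) = 1/(-6372) = -1/6372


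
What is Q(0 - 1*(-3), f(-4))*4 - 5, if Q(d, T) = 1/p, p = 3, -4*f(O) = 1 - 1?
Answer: -11/3 ≈ -3.6667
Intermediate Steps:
f(O) = 0 (f(O) = -(1 - 1)/4 = -1/4*0 = 0)
Q(d, T) = 1/3
Q(0 - 1*(-3), f(-4))*4 - 5 = (1/3)*4 - 5 = 4/3 - 5 = -11/3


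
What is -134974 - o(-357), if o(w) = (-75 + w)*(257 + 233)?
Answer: 76706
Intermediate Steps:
o(w) = -36750 + 490*w (o(w) = (-75 + w)*490 = -36750 + 490*w)
-134974 - o(-357) = -134974 - (-36750 + 490*(-357)) = -134974 - (-36750 - 174930) = -134974 - 1*(-211680) = -134974 + 211680 = 76706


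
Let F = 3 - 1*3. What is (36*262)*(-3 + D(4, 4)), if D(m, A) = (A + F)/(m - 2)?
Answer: -9432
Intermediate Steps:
F = 0 (F = 3 - 3 = 0)
D(m, A) = A/(-2 + m) (D(m, A) = (A + 0)/(m - 2) = A/(-2 + m))
(36*262)*(-3 + D(4, 4)) = (36*262)*(-3 + 4/(-2 + 4)) = 9432*(-3 + 4/2) = 9432*(-3 + 4*(1/2)) = 9432*(-3 + 2) = 9432*(-1) = -9432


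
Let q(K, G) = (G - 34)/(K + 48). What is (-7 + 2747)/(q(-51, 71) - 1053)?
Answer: -2055/799 ≈ -2.5720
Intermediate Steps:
q(K, G) = (-34 + G)/(48 + K)
(-7 + 2747)/(q(-51, 71) - 1053) = (-7 + 2747)/((-34 + 71)/(48 - 51) - 1053) = 2740/(37/(-3) - 1053) = 2740/(-⅓*37 - 1053) = 2740/(-37/3 - 1053) = 2740/(-3196/3) = 2740*(-3/3196) = -2055/799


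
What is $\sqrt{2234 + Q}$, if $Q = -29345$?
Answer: $i \sqrt{27111} \approx 164.65 i$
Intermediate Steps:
$\sqrt{2234 + Q} = \sqrt{2234 - 29345} = \sqrt{-27111} = i \sqrt{27111}$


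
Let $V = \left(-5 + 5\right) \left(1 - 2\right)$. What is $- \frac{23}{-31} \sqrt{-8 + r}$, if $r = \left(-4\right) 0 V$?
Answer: $\frac{46 i \sqrt{2}}{31} \approx 2.0985 i$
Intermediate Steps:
$V = 0$ ($V = 0 \left(-1\right) = 0$)
$r = 0$ ($r = \left(-4\right) 0 \cdot 0 = 0 \cdot 0 = 0$)
$- \frac{23}{-31} \sqrt{-8 + r} = - \frac{23}{-31} \sqrt{-8 + 0} = \left(-23\right) \left(- \frac{1}{31}\right) \sqrt{-8} = \frac{23 \cdot 2 i \sqrt{2}}{31} = \frac{46 i \sqrt{2}}{31}$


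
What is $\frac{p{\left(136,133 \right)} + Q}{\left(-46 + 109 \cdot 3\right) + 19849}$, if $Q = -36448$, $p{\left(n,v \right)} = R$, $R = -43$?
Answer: $- \frac{36491}{20130} \approx -1.8128$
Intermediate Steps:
$p{\left(n,v \right)} = -43$
$\frac{p{\left(136,133 \right)} + Q}{\left(-46 + 109 \cdot 3\right) + 19849} = \frac{-43 - 36448}{\left(-46 + 109 \cdot 3\right) + 19849} = - \frac{36491}{\left(-46 + 327\right) + 19849} = - \frac{36491}{281 + 19849} = - \frac{36491}{20130}$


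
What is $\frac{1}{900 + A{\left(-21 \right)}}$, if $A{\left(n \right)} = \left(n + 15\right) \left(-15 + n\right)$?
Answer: $\frac{1}{1116} \approx 0.00089606$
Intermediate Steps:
$A{\left(n \right)} = \left(-15 + n\right) \left(15 + n\right)$ ($A{\left(n \right)} = \left(15 + n\right) \left(-15 + n\right) = \left(-15 + n\right) \left(15 + n\right)$)
$\frac{1}{900 + A{\left(-21 \right)}} = \frac{1}{900 - \left(225 - \left(-21\right)^{2}\right)} = \frac{1}{900 + \left(-225 + 441\right)} = \frac{1}{900 + 216} = \frac{1}{1116}$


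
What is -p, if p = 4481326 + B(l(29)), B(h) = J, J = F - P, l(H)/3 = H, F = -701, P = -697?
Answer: -4481322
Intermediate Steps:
l(H) = 3*H
J = -4 (J = -701 - 1*(-697) = -701 + 697 = -4)
B(h) = -4
p = 4481322 (p = 4481326 - 4 = 4481322)
-p = -1*4481322 = -4481322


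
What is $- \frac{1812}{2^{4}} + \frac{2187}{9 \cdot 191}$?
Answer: $- \frac{85551}{764} \approx -111.98$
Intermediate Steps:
$- \frac{1812}{2^{4}} + \frac{2187}{9 \cdot 191} = - \frac{1812}{16} + \frac{2187}{1719} = \left(-1812\right) \frac{1}{16} + 2187 \cdot \frac{1}{1719} = - \frac{453}{4} + \frac{243}{191} = - \frac{85551}{764}$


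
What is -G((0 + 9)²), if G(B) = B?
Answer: -81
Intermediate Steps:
-G((0 + 9)²) = -(0 + 9)² = -1*9² = -1*81 = -81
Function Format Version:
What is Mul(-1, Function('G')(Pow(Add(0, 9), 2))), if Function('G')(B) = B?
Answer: -81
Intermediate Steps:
Mul(-1, Function('G')(Pow(Add(0, 9), 2))) = Mul(-1, Pow(Add(0, 9), 2)) = Mul(-1, Pow(9, 2)) = Mul(-1, 81) = -81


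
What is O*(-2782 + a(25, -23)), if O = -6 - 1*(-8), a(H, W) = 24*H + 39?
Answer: -4286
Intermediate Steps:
a(H, W) = 39 + 24*H
O = 2 (O = -6 + 8 = 2)
O*(-2782 + a(25, -23)) = 2*(-2782 + (39 + 24*25)) = 2*(-2782 + (39 + 600)) = 2*(-2782 + 639) = 2*(-2143) = -4286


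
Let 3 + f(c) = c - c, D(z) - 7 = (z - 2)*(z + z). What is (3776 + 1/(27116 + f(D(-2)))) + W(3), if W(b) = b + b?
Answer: 102541367/27113 ≈ 3782.0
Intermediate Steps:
W(b) = 2*b
D(z) = 7 + 2*z*(-2 + z) (D(z) = 7 + (z - 2)*(z + z) = 7 + (-2 + z)*(2*z) = 7 + 2*z*(-2 + z))
f(c) = -3 (f(c) = -3 + (c - c) = -3 + 0 = -3)
(3776 + 1/(27116 + f(D(-2)))) + W(3) = (3776 + 1/(27116 - 3)) + 2*3 = (3776 + 1/27113) + 6 = 102378689/27113 + 6 = 102541367/27113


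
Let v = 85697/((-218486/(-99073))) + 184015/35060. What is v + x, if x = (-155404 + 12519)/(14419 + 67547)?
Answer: 1220044761819388615/31393466353428 ≈ 38863.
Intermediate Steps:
x = -142885/81966 ≈ -1.7432
v = 29770868106915/766011916 (v = 85697/((-218486*(-1/99073))) + 184015*(1/35060) = 85697/(218486/99073) + 36803/7012 = 85697*(99073/218486) + 36803/7012 = 8490258881/218486 + 36803/7012 = 29770868106915/766011916 ≈ 38865.)
v + x = 29770868106915/766011916 - 142885/81966 = 1220044761819388615/31393466353428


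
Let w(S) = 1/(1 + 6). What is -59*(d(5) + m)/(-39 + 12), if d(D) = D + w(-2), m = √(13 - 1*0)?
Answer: 236/21 + 59*√13/27 ≈ 19.117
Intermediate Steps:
w(S) = ⅐ (w(S) = 1/7 = ⅐)
m = √13 (m = √(13 + 0) = √13 ≈ 3.6056)
d(D) = ⅐ + D (d(D) = D + ⅐ = ⅐ + D)
-59*(d(5) + m)/(-39 + 12) = -59*((⅐ + 5) + √13)/(-39 + 12) = -59*(36/7 + √13)/(-27) = -59*(36/7 + √13)*(-1)/27 = -59*(-4/21 - √13/27) = 236/21 + 59*√13/27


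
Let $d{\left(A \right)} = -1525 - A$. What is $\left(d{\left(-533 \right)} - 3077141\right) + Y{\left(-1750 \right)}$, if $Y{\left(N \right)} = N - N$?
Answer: $-3078133$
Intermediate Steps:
$Y{\left(N \right)} = 0$
$\left(d{\left(-533 \right)} - 3077141\right) + Y{\left(-1750 \right)} = \left(\left(-1525 - -533\right) - 3077141\right) + 0 = \left(\left(-1525 + 533\right) - 3077141\right) + 0 = \left(-992 - 3077141\right) + 0 = -3078133 + 0 = -3078133$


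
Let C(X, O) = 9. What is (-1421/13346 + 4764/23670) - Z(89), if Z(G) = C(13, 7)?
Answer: -468858851/52649970 ≈ -8.9052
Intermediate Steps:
Z(G) = 9
(-1421/13346 + 4764/23670) - Z(89) = (-1421/13346 + 4764/23670) - 1*9 = (-1421*1/13346 + 4764*(1/23670)) - 9 = (-1421/13346 + 794/3945) - 9 = 4990879/52649970 - 9 = -468858851/52649970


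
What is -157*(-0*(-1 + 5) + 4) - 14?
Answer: -642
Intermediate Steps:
-157*(-0*(-1 + 5) + 4) - 14 = -157*(-0*4 + 4) - 14 = -157*(-2*0 + 4) - 14 = -157*(0 + 4) - 14 = -157*4 - 14 = -628 - 14 = -642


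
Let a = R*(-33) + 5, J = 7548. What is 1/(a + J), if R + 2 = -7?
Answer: 1/7850 ≈ 0.00012739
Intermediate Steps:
R = -9 (R = -2 - 7 = -9)
a = 302 (a = -9*(-33) + 5 = 297 + 5 = 302)
1/(a + J) = 1/(302 + 7548) = 1/7850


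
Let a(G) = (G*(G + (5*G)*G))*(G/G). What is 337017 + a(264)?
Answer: 92405433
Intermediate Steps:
a(G) = G*(G + 5*G²) (a(G) = (G*(G + 5*G²))*1 = G*(G + 5*G²))
337017 + a(264) = 337017 + 264²*(1 + 5*264) = 337017 + 69696*(1 + 1320) = 337017 + 69696*1321 = 337017 + 92068416 = 92405433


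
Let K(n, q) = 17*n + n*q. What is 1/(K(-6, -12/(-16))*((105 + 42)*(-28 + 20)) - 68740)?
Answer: 1/56504 ≈ 1.7698e-5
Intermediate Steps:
1/(K(-6, -12/(-16))*((105 + 42)*(-28 + 20)) - 68740) = 1/((-6*(17 - 12/(-16)))*((105 + 42)*(-28 + 20)) - 68740) = 1/((-6*(17 - 12*(-1/16)))*(147*(-8)) - 68740) = 1/(-6*(17 + ¾)*(-1176) - 68740) = 1/(-6*71/4*(-1176) - 68740) = 1/(-213/2*(-1176) - 68740) = 1/(125244 - 68740) = 1/56504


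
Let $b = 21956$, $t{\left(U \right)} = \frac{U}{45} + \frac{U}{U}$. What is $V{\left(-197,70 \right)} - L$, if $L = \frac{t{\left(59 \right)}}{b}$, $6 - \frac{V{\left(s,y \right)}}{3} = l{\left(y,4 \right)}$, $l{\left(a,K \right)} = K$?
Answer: $\frac{1482004}{247005} \approx 5.9999$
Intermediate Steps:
$t{\left(U \right)} = 1 + \frac{U}{45}$ ($t{\left(U \right)} = U \frac{1}{45} + 1 = \frac{U}{45} + 1 = 1 + \frac{U}{45}$)
$V{\left(s,y \right)} = 6$ ($V{\left(s,y \right)} = 18 - 12 = 6$)
$L = \frac{26}{247005}$ ($L = \frac{1 + \frac{1}{45} \cdot 59}{21956} = \left(1 + \frac{59}{45}\right) \frac{1}{21956} = \frac{104}{45} \cdot \frac{1}{21956} = \frac{26}{247005} \approx 0.00010526$)
$V{\left(-197,70 \right)} - L = 6 - \frac{26}{247005} = \frac{1482004}{247005}$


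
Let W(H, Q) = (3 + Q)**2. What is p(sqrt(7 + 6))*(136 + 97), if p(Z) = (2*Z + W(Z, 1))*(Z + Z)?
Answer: 12116 + 7456*sqrt(13) ≈ 38999.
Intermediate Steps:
p(Z) = 2*Z*(16 + 2*Z) (p(Z) = (2*Z + (3 + 1)**2)*(Z + Z) = (2*Z + 4**2)*(2*Z) = (2*Z + 16)*(2*Z) = (16 + 2*Z)*(2*Z) = 2*Z*(16 + 2*Z))
p(sqrt(7 + 6))*(136 + 97) = (4*sqrt(7 + 6)*(8 + sqrt(7 + 6)))*(136 + 97) = (4*sqrt(13)*(8 + sqrt(13)))*233 = 932*sqrt(13)*(8 + sqrt(13))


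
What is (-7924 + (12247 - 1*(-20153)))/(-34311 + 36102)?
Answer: 24476/1791 ≈ 13.666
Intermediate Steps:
(-7924 + (12247 - 1*(-20153)))/(-34311 + 36102) = (-7924 + (12247 + 20153))/1791 = (-7924 + 32400)*(1/1791) = 24476*(1/1791) = 24476/1791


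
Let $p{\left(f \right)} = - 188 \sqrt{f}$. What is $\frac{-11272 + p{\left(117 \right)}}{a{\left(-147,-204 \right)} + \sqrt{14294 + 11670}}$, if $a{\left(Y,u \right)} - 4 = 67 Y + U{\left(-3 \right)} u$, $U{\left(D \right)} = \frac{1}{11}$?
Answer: $\frac{13453008008}{11768891357} + \frac{136488 \sqrt{84383}}{11768891357} + \frac{2727824 \sqrt{6491}}{11768891357} + \frac{673127796 \sqrt{13}}{11768891357} \approx 1.3714$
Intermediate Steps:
$U{\left(D \right)} = \frac{1}{11}$
$a{\left(Y,u \right)} = 4 + 67 Y + \frac{u}{11}$ ($a{\left(Y,u \right)} = 4 + \left(67 Y + \frac{u}{11}\right) = 4 + 67 Y + \frac{u}{11}$)
$\frac{-11272 + p{\left(117 \right)}}{a{\left(-147,-204 \right)} + \sqrt{14294 + 11670}} = \frac{-11272 - 188 \sqrt{117}}{\left(4 + 67 \left(-147\right) + \frac{1}{11} \left(-204\right)\right) + \sqrt{14294 + 11670}} = \frac{-11272 - 188 \cdot 3 \sqrt{13}}{\left(4 - 9849 - \frac{204}{11}\right) + \sqrt{25964}} = \frac{-11272 - 564 \sqrt{13}}{- \frac{108499}{11} + 2 \sqrt{6491}}$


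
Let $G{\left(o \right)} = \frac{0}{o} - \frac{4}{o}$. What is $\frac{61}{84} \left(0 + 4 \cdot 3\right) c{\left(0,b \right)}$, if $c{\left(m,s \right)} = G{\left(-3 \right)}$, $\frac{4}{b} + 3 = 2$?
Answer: $\frac{244}{21} \approx 11.619$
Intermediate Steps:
$b = -4$ ($b = \frac{4}{-3 + 2} = \frac{4}{-1} = 4 \left(-1\right) = -4$)
$G{\left(o \right)} = - \frac{4}{o}$ ($G{\left(o \right)} = 0 - \frac{4}{o} = - \frac{4}{o}$)
$c{\left(m,s \right)} = \frac{4}{3}$ ($c{\left(m,s \right)} = - \frac{4}{-3} = \left(-4\right) \left(- \frac{1}{3}\right) = \frac{4}{3}$)
$\frac{61}{84} \left(0 + 4 \cdot 3\right) c{\left(0,b \right)} = \frac{61}{84} \left(0 + 4 \cdot 3\right) \frac{4}{3} = 61 \cdot \frac{1}{84} \left(0 + 12\right) \frac{4}{3} = \frac{61}{84} \cdot 12 \cdot \frac{4}{3} = \frac{61}{7} \cdot \frac{4}{3} = \frac{244}{21}$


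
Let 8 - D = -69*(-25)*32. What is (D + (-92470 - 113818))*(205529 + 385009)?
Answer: -154413876240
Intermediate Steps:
D = -55192 (D = 8 - (-69*(-25))*32 = 8 - 1725*32 = 8 - 1*55200 = 8 - 55200 = -55192)
(D + (-92470 - 113818))*(205529 + 385009) = (-55192 + (-92470 - 113818))*(205529 + 385009) = (-55192 - 206288)*590538 = -261480*590538 = -154413876240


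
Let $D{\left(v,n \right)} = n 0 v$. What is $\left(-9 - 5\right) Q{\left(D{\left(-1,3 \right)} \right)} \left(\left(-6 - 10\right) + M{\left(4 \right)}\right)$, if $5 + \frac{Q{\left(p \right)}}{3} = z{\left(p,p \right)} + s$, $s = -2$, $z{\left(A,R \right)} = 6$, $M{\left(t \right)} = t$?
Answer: $-504$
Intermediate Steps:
$D{\left(v,n \right)} = 0$ ($D{\left(v,n \right)} = n 0 = 0$)
$Q{\left(p \right)} = -3$ ($Q{\left(p \right)} = -15 + 3 \left(6 - 2\right) = -15 + 3 \cdot 4 = -15 + 12 = -3$)
$\left(-9 - 5\right) Q{\left(D{\left(-1,3 \right)} \right)} \left(\left(-6 - 10\right) + M{\left(4 \right)}\right) = \left(-9 - 5\right) \left(-3\right) \left(\left(-6 - 10\right) + 4\right) = \left(-9 - 5\right) \left(-3\right) \left(-16 + 4\right) = \left(-14\right) \left(-3\right) \left(-12\right) = 42 \left(-12\right) = -504$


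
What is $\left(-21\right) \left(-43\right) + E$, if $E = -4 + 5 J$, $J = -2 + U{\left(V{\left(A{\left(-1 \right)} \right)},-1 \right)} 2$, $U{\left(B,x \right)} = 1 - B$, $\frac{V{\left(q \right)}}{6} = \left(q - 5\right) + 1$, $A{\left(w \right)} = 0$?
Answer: $1139$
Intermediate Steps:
$V{\left(q \right)} = -24 + 6 q$ ($V{\left(q \right)} = 6 \left(\left(q - 5\right) + 1\right) = 6 \left(\left(-5 + q\right) + 1\right) = 6 \left(-4 + q\right) = -24 + 6 q$)
$J = 48$ ($J = -2 + \left(1 - \left(-24 + 6 \cdot 0\right)\right) 2 = -2 + \left(1 - \left(-24 + 0\right)\right) 2 = -2 + \left(1 - -24\right) 2 = -2 + \left(1 + 24\right) 2 = -2 + 25 \cdot 2 = -2 + 50 = 48$)
$E = 236$ ($E = -4 + 5 \cdot 48 = -4 + 240 = 236$)
$\left(-21\right) \left(-43\right) + E = \left(-21\right) \left(-43\right) + 236 = 903 + 236 = 1139$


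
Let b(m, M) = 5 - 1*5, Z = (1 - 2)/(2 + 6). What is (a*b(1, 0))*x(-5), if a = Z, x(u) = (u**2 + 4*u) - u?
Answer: 0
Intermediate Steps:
x(u) = u**2 + 3*u
Z = -1/8 ≈ -0.12500
b(m, M) = 0 (b(m, M) = 5 - 5 = 0)
a = -1/8 ≈ -0.12500
(a*b(1, 0))*x(-5) = (-1/8*0)*(-5*(3 - 5)) = 0*(-5*(-2)) = 0*10 = 0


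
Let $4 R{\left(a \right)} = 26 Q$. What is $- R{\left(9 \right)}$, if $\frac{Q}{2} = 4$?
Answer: $-52$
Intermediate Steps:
$Q = 8$ ($Q = 2 \cdot 4 = 8$)
$R{\left(a \right)} = 52$ ($R{\left(a \right)} = \frac{26 \cdot 8}{4} = \frac{1}{4} \cdot 208 = 52$)
$- R{\left(9 \right)} = \left(-1\right) 52 = -52$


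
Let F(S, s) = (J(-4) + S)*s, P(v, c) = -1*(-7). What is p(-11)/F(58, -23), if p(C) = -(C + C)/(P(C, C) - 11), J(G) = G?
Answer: 11/2484 ≈ 0.0044283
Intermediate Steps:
P(v, c) = 7
F(S, s) = s*(-4 + S) (F(S, s) = (-4 + S)*s = s*(-4 + S))
p(C) = C/2 (p(C) = -(C + C)/(7 - 11) = -2*C/(-4) = -2*C*(-1)/4 = -(-1)*C/2 = C/2)
p(-11)/F(58, -23) = ((½)*(-11))/((-23*(-4 + 58))) = -11/(2*((-23*54))) = -11/2/(-1242) = -11/2*(-1/1242) = 11/2484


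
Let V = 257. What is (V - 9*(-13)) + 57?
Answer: 431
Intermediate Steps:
(V - 9*(-13)) + 57 = (257 - 9*(-13)) + 57 = (257 + 117) + 57 = 374 + 57 = 431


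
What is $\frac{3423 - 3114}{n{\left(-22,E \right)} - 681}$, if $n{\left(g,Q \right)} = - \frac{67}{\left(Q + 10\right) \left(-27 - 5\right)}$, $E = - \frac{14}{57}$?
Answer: $- \frac{1832576}{4037511} \approx -0.45389$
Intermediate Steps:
$E = - \frac{14}{57}$ ($E = \left(-14\right) \frac{1}{57} = - \frac{14}{57} \approx -0.24561$)
$n{\left(g,Q \right)} = - \frac{67}{-320 - 32 Q}$ ($n{\left(g,Q \right)} = - \frac{67}{\left(10 + Q\right) \left(-32\right)} = - \frac{67}{-320 - 32 Q}$)
$\frac{3423 - 3114}{n{\left(-22,E \right)} - 681} = \frac{3423 - 3114}{\frac{67}{32 \left(10 - \frac{14}{57}\right)} - 681} = \frac{309}{\frac{67}{32 \cdot \frac{556}{57}} - 681} = \frac{309}{\frac{67}{32} \cdot \frac{57}{556} - 681} = \frac{309}{\frac{3819}{17792} - 681} = \frac{309}{- \frac{12112533}{17792}} = 309 \left(- \frac{17792}{12112533}\right) = - \frac{1832576}{4037511}$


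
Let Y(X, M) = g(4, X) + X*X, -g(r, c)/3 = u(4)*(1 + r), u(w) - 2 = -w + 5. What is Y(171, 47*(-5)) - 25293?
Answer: 3903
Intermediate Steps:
u(w) = 7 - w (u(w) = 2 + (-w + 5) = 2 + (5 - w) = 7 - w)
g(r, c) = -9 - 9*r (g(r, c) = -3*(7 - 1*4)*(1 + r) = -3*(7 - 4)*(1 + r) = -9*(1 + r) = -3*(3 + 3*r) = -9 - 9*r)
Y(X, M) = -45 + X² (Y(X, M) = (-9 - 9*4) + X*X = (-9 - 36) + X² = -45 + X²)
Y(171, 47*(-5)) - 25293 = (-45 + 171²) - 25293 = (-45 + 29241) - 25293 = 29196 - 25293 = 3903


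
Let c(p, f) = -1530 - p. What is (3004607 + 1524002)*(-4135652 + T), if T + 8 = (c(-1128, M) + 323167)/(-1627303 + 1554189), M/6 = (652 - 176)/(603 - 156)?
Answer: -1369338001482155045/73114 ≈ -1.8729e+13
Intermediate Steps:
M = 952/149 (M = 6*((652 - 176)/(603 - 156)) = 6*(476/447) = 952/149 ≈ 6.3893)
T = -907677/73114 (T = -8 + ((-1530 - 1*(-1128)) + 323167)/(-1627303 + 1554189) = -8 + ((-1530 + 1128) + 323167)/(-73114) = -8 + (-402 + 323167)*(-1/73114) = -8 + 322765*(-1/73114) = -8 - 322765/73114 = -907677/73114 ≈ -12.415)
(3004607 + 1524002)*(-4135652 + T) = (3004607 + 1524002)*(-4135652 - 907677/73114) = 4528609*(-302374968005/73114) = -1369338001482155045/73114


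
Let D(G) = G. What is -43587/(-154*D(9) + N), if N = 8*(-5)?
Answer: 43587/1426 ≈ 30.566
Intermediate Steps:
N = -40
-43587/(-154*D(9) + N) = -43587/(-154*9 - 40) = -43587/(-1386 - 40) = -43587/(-1426) = -43587*(-1/1426) = 43587/1426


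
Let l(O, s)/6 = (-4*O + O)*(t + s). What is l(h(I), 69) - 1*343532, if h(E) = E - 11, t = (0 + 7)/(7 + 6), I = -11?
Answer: -4107932/13 ≈ -3.1600e+5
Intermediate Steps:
t = 7/13 ≈ 0.53846
h(E) = -11 + E
l(O, s) = -18*O*(7/13 + s) (l(O, s) = 6*((-4*O + O)*(7/13 + s)) = 6*((-3*O)*(7/13 + s)) = 6*(-3*O*(7/13 + s)) = -18*O*(7/13 + s))
l(h(I), 69) - 1*343532 = -18*(-11 - 11)*(7 + 13*69)/13 - 1*343532 = -18/13*(-22)*(7 + 897) - 343532 = -18/13*(-22)*904 - 343532 = 357984/13 - 343532 = -4107932/13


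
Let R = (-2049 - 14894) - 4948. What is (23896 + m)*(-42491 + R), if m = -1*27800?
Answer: 251347328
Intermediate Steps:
m = -27800
R = -21891 (R = -16943 - 4948 = -21891)
(23896 + m)*(-42491 + R) = (23896 - 27800)*(-42491 - 21891) = -3904*(-64382) = 251347328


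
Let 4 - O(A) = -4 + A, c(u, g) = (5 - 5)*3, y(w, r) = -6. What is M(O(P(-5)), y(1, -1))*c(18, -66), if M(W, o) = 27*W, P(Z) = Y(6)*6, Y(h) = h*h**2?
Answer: 0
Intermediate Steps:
Y(h) = h**3
c(u, g) = 0 (c(u, g) = 0*3 = 0)
P(Z) = 1296 (P(Z) = 6**3*6 = 216*6 = 1296)
O(A) = 8 - A (O(A) = 4 - (-4 + A) = 4 + (4 - A) = 8 - A)
M(O(P(-5)), y(1, -1))*c(18, -66) = (27*(8 - 1*1296))*0 = (27*(8 - 1296))*0 = (27*(-1288))*0 = -34776*0 = 0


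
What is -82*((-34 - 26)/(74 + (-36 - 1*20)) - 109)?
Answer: 27634/3 ≈ 9211.3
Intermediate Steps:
-82*((-34 - 26)/(74 + (-36 - 1*20)) - 109) = -82*(-60/(74 + (-36 - 20)) - 109) = -82*(-60/(74 - 56) - 109) = -82*(-60/18 - 109) = -82*(-60*1/18 - 109) = -82*(-10/3 - 109) = -82*(-337/3) = 27634/3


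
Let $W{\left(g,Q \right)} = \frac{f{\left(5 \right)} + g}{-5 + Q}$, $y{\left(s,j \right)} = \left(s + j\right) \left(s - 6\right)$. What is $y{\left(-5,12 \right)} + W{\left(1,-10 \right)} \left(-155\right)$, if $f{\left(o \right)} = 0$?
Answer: $- \frac{200}{3} \approx -66.667$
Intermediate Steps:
$y{\left(s,j \right)} = \left(-6 + s\right) \left(j + s\right)$ ($y{\left(s,j \right)} = \left(j + s\right) \left(-6 + s\right) = \left(-6 + s\right) \left(j + s\right)$)
$W{\left(g,Q \right)} = \frac{g}{-5 + Q}$ ($W{\left(g,Q \right)} = \frac{0 + g}{-5 + Q} = \frac{g}{-5 + Q}$)
$y{\left(-5,12 \right)} + W{\left(1,-10 \right)} \left(-155\right) = \left(\left(-5\right)^{2} - 72 - -30 + 12 \left(-5\right)\right) + 1 \frac{1}{-5 - 10} \left(-155\right) = \left(25 - 72 + 30 - 60\right) + 1 \frac{1}{-15} \left(-155\right) = -77 + 1 \left(- \frac{1}{15}\right) \left(-155\right) = -77 - - \frac{31}{3} = -77 + \frac{31}{3} = - \frac{200}{3}$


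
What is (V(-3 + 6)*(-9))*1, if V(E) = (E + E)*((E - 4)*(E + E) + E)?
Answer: 162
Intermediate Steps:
V(E) = 2*E*(E + 2*E*(-4 + E)) (V(E) = (2*E)*((-4 + E)*(2*E) + E) = (2*E)*(2*E*(-4 + E) + E) = (2*E)*(E + 2*E*(-4 + E)) = 2*E*(E + 2*E*(-4 + E)))
(V(-3 + 6)*(-9))*1 = (((-3 + 6)²*(-14 + 4*(-3 + 6)))*(-9))*1 = ((3²*(-14 + 4*3))*(-9))*1 = ((9*(-14 + 12))*(-9))*1 = ((9*(-2))*(-9))*1 = -18*(-9)*1 = 162*1 = 162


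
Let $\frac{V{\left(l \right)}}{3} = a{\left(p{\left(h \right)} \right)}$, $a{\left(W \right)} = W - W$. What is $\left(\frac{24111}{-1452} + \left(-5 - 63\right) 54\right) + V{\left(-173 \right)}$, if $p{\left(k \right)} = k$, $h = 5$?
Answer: $- \frac{1785285}{484} \approx -3688.6$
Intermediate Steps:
$a{\left(W \right)} = 0$
$V{\left(l \right)} = 0$ ($V{\left(l \right)} = 3 \cdot 0 = 0$)
$\left(\frac{24111}{-1452} + \left(-5 - 63\right) 54\right) + V{\left(-173 \right)} = \left(\frac{24111}{-1452} + \left(-5 - 63\right) 54\right) + 0 = \left(24111 \left(- \frac{1}{1452}\right) - 3672\right) + 0 = \left(- \frac{8037}{484} - 3672\right) + 0 = - \frac{1785285}{484} + 0 = - \frac{1785285}{484}$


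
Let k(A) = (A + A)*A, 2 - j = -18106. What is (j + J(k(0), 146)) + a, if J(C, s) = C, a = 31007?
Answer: 49115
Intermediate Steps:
j = 18108 (j = 2 - 1*(-18106) = 2 + 18106 = 18108)
k(A) = 2*A² (k(A) = (2*A)*A = 2*A²)
(j + J(k(0), 146)) + a = (18108 + 2*0²) + 31007 = (18108 + 2*0) + 31007 = (18108 + 0) + 31007 = 18108 + 31007 = 49115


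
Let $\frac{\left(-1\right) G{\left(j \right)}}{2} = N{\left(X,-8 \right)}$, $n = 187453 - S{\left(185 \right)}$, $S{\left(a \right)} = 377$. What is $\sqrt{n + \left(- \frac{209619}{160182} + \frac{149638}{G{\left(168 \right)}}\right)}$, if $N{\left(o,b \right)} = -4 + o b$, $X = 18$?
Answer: $\frac{3 \sqrt{9038375837276093}}{658526} \approx 433.11$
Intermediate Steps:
$N{\left(o,b \right)} = -4 + b o$
$n = 187076$ ($n = 187453 - 377 = 187076$)
$G{\left(j \right)} = 296$ ($G{\left(j \right)} = - 2 \left(-4 - 144\right) = \left(-2\right) \left(-148\right) = 296$)
$\sqrt{n + \left(- \frac{209619}{160182} + \frac{149638}{G{\left(168 \right)}}\right)} = \sqrt{187076 + \left(- \frac{209619}{160182} + \frac{149638}{296}\right)} = \sqrt{187076 + \left(\left(-209619\right) \frac{1}{160182} + 149638 \cdot \frac{1}{296}\right)} = \sqrt{187076 + \left(- \frac{23291}{17798} + \frac{74819}{148}\right)} = \sqrt{187076 + \frac{664090747}{1317052}} = \sqrt{\frac{247052910699}{1317052}} = \frac{3 \sqrt{9038375837276093}}{658526}$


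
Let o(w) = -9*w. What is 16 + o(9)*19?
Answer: -1523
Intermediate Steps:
16 + o(9)*19 = 16 - 9*9*19 = 16 - 81*19 = 16 - 1539 = -1523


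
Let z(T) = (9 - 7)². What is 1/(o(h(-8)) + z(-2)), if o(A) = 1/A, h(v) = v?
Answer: 8/31 ≈ 0.25806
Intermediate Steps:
z(T) = 4 (z(T) = 2² = 4)
1/(o(h(-8)) + z(-2)) = 1/(1/(-8) + 4) = 1/(-⅛ + 4) = 1/(31/8) = 8/31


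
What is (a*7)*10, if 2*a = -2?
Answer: -70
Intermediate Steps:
a = -1 (a = (½)*(-2) = -1)
(a*7)*10 = -1*7*10 = -7*10 = -70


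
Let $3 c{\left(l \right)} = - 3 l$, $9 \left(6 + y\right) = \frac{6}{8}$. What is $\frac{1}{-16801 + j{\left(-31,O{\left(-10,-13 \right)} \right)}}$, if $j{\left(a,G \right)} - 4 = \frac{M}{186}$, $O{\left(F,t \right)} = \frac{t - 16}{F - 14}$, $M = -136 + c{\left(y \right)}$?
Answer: $- \frac{2232}{37492465} \approx -5.9532 \cdot 10^{-5}$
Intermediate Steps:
$y = - \frac{71}{12}$ ($y = -6 + \frac{6 \cdot \frac{1}{8}}{9} = -6 + \frac{1}{9} \cdot \frac{3}{4} = -6 + \frac{1}{12} = - \frac{71}{12} \approx -5.9167$)
$c{\left(l \right)} = - l$ ($c{\left(l \right)} = \frac{\left(-3\right) l}{3} = - l$)
$M = - \frac{1561}{12}$ ($M = -136 - - \frac{71}{12} = -136 + \frac{71}{12} = - \frac{1561}{12} \approx -130.08$)
$O{\left(F,t \right)} = \frac{-16 + t}{-14 + F}$
$j{\left(a,G \right)} = \frac{7367}{2232}$ ($j{\left(a,G \right)} = 4 - \frac{1561}{12 \cdot 186} = 4 - \frac{1561}{2232} = \frac{7367}{2232}$)
$\frac{1}{-16801 + j{\left(-31,O{\left(-10,-13 \right)} \right)}} = \frac{1}{-16801 + \frac{7367}{2232}} = \frac{1}{- \frac{37492465}{2232}} = - \frac{2232}{37492465}$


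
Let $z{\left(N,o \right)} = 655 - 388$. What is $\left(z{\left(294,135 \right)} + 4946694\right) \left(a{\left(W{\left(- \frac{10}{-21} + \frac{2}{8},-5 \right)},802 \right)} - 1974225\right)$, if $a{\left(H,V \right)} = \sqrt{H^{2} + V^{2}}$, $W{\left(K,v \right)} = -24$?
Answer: $-9766414080225 + 9893922 \sqrt{160945} \approx -9.7624 \cdot 10^{12}$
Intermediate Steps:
$z{\left(N,o \right)} = 267$ ($z{\left(N,o \right)} = 655 - 388 = 267$)
$\left(z{\left(294,135 \right)} + 4946694\right) \left(a{\left(W{\left(- \frac{10}{-21} + \frac{2}{8},-5 \right)},802 \right)} - 1974225\right) = \left(267 + 4946694\right) \left(\sqrt{\left(-24\right)^{2} + 802^{2}} - 1974225\right) = 4946961 \left(\sqrt{576 + 643204} - 1974225\right) = 4946961 \left(\sqrt{643780} - 1974225\right) = 4946961 \left(2 \sqrt{160945} - 1974225\right) = 4946961 \left(-1974225 + 2 \sqrt{160945}\right) = -9766414080225 + 9893922 \sqrt{160945}$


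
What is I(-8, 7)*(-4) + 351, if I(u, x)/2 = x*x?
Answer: -41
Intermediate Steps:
I(u, x) = 2*x² (I(u, x) = 2*(x*x) = 2*x²)
I(-8, 7)*(-4) + 351 = (2*7²)*(-4) + 351 = (2*49)*(-4) + 351 = 98*(-4) + 351 = -392 + 351 = -41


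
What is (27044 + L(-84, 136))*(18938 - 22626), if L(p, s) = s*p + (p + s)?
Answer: -57798336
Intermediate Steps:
L(p, s) = p + s + p*s (L(p, s) = p*s + (p + s) = p + s + p*s)
(27044 + L(-84, 136))*(18938 - 22626) = (27044 + (-84 + 136 - 84*136))*(18938 - 22626) = (27044 + (-84 + 136 - 11424))*(-3688) = (27044 - 11372)*(-3688) = 15672*(-3688) = -57798336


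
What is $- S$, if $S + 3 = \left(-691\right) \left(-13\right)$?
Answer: $-8980$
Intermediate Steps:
$S = 8980$ ($S = -3 - -8983 = -3 + 8983 = 8980$)
$- S = \left(-1\right) 8980 = -8980$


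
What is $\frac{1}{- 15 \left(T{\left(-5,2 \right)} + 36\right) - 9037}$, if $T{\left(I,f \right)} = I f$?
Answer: $- \frac{1}{9427} \approx -0.00010608$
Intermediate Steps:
$\frac{1}{- 15 \left(T{\left(-5,2 \right)} + 36\right) - 9037} = \frac{1}{- 15 \left(\left(-5\right) 2 + 36\right) - 9037} = \frac{1}{- 15 \left(-10 + 36\right) - 9037} = \frac{1}{\left(-15\right) 26 - 9037} = \frac{1}{-390 - 9037} = \frac{1}{-9427} = - \frac{1}{9427}$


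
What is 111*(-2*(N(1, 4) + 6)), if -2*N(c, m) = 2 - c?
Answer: -1221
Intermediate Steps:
N(c, m) = -1 + c/2 (N(c, m) = -(2 - c)/2 = -1 + c/2)
111*(-2*(N(1, 4) + 6)) = 111*(-2*((-1 + (1/2)*1) + 6)) = 111*(-2*((-1 + 1/2) + 6)) = 111*(-2*(-1/2 + 6)) = 111*(-2*11/2) = 111*(-11) = -1221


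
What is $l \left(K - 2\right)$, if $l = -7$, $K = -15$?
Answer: $119$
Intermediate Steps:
$l \left(K - 2\right) = - 7 \left(-15 - 2\right) = \left(-7\right) \left(-17\right) = 119$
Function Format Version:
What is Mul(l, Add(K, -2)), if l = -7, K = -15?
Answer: 119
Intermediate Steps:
Mul(l, Add(K, -2)) = Mul(-7, Add(-15, -2)) = Mul(-7, -17) = 119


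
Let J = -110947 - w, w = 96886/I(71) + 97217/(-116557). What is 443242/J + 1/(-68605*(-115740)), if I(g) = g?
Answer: -910179152295321353678/230625504886826438775 ≈ -3.9466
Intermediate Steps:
w = 11285839095/8275547 (w = 96886/71 + 97217/(-116557) = 96886*(1/71) + 97217*(-1/116557) = 96886/71 - 97217/116557 = 11285839095/8275547 ≈ 1363.8)
J = -929432952104/8275547 (J = -110947 - 1*11285839095/8275547 = -110947 - 11285839095/8275547 = -929432952104/8275547 ≈ -1.1231e+5)
443242/J + 1/(-68605*(-115740)) = 443242/(-929432952104/8275547) + 1/(-68605*(-115740)) = 443242*(-8275547/929432952104) - 1/68605*(-1/115740) = -1834035001687/464716476052 + 1/7940342700 = -910179152295321353678/230625504886826438775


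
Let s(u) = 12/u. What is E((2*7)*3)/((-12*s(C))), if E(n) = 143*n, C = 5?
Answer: -5005/24 ≈ -208.54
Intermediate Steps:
E((2*7)*3)/((-12*s(C))) = (143*((2*7)*3))/((-144/5)) = (143*(14*3))/((-144/5)) = (143*42)/((-12*12/5)) = 6006/(-144/5) = 6006*(-5/144) = -5005/24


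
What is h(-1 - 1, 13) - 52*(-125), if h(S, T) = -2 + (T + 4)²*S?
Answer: 5920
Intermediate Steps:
h(S, T) = -2 + S*(4 + T)² (h(S, T) = -2 + (4 + T)²*S = -2 + S*(4 + T)²)
h(-1 - 1, 13) - 52*(-125) = (-2 + (-1 - 1)*(4 + 13)²) - 52*(-125) = (-2 - 2*17²) + 6500 = (-2 - 2*289) + 6500 = (-2 - 578) + 6500 = -580 + 6500 = 5920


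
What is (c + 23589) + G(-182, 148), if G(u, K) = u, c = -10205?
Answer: 13202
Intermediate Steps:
(c + 23589) + G(-182, 148) = (-10205 + 23589) - 182 = 13384 - 182 = 13202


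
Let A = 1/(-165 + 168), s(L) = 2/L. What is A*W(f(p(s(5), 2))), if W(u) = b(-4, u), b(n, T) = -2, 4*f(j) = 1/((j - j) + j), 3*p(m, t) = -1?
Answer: -⅔ ≈ -0.66667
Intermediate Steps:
p(m, t) = -⅓ (p(m, t) = (⅓)*(-1) = -⅓)
f(j) = 1/(4*j) (f(j) = 1/(4*((j - j) + j)) = 1/(4*(0 + j)) = 1/(4*j))
W(u) = -2
A = ⅓ (A = 1/3 = ⅓ ≈ 0.33333)
A*W(f(p(s(5), 2))) = (⅓)*(-2) = -⅔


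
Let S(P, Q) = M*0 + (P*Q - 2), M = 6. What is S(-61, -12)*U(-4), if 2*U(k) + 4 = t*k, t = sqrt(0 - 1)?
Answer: -1460 - 1460*I ≈ -1460.0 - 1460.0*I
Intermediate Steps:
t = I (t = sqrt(-1) = I ≈ 1.0*I)
U(k) = -2 + I*k/2 (U(k) = -2 + (I*k)/2 = -2 + I*k/2)
S(P, Q) = -2 + P*Q (S(P, Q) = 6*0 + (P*Q - 2) = 0 + (-2 + P*Q) = -2 + P*Q)
S(-61, -12)*U(-4) = (-2 - 61*(-12))*(-2 + (1/2)*I*(-4)) = (-2 + 732)*(-2 - 2*I) = 730*(-2 - 2*I) = -1460 - 1460*I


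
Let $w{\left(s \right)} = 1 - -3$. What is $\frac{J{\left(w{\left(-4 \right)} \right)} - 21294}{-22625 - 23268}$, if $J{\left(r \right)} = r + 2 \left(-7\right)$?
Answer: $\frac{21304}{45893} \approx 0.46421$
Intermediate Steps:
$w{\left(s \right)} = 4$ ($w{\left(s \right)} = 1 + 3 = 4$)
$J{\left(r \right)} = -14 + r$ ($J{\left(r \right)} = r - 14 = -14 + r$)
$\frac{J{\left(w{\left(-4 \right)} \right)} - 21294}{-22625 - 23268} = \frac{\left(-14 + 4\right) - 21294}{-22625 - 23268} = \frac{-10 - 21294}{-45893} = \left(-21304\right) \left(- \frac{1}{45893}\right) = \frac{21304}{45893}$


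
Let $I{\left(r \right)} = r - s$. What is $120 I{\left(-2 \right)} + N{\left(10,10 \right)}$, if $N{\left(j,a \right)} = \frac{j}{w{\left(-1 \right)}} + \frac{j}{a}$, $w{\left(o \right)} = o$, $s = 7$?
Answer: $-1089$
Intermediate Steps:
$I{\left(r \right)} = -7 + r$ ($I{\left(r \right)} = r - 7 = -7 + r$)
$N{\left(j,a \right)} = - j + \frac{j}{a}$ ($N{\left(j,a \right)} = \frac{j}{-1} + \frac{j}{a} = j \left(-1\right) + \frac{j}{a} = - j + \frac{j}{a}$)
$120 I{\left(-2 \right)} + N{\left(10,10 \right)} = 120 \left(-7 - 2\right) + \left(\left(-1\right) 10 + \frac{10}{10}\right) = 120 \left(-9\right) + \left(-10 + 10 \cdot \frac{1}{10}\right) = -1080 + \left(-10 + 1\right) = -1080 - 9 = -1089$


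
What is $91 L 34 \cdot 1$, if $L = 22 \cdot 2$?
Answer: $136136$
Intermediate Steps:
$L = 44$
$91 L 34 \cdot 1 = 91 \cdot 44 \cdot 34 \cdot 1 = 4004 \cdot 34 = 136136$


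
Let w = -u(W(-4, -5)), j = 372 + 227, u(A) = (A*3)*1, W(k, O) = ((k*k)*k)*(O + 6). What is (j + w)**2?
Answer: 625681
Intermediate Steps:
W(k, O) = k**3*(6 + O) (W(k, O) = (k**2*k)*(6 + O) = k**3*(6 + O))
u(A) = 3*A (u(A) = (3*A)*1 = 3*A)
j = 599
w = 192 (w = -3*(-4)**3*(6 - 5) = -3*(-64*1) = -3*(-64) = -1*(-192) = 192)
(j + w)**2 = (599 + 192)**2 = 791**2 = 625681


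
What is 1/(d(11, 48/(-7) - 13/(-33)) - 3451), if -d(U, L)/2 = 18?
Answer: -1/3487 ≈ -0.00028678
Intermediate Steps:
d(U, L) = -36 (d(U, L) = -2*18 = -36)
1/(d(11, 48/(-7) - 13/(-33)) - 3451) = 1/(-36 - 3451) = 1/(-3487) = -1/3487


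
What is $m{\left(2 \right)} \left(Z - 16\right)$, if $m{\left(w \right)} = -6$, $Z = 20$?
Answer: $-24$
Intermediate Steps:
$m{\left(2 \right)} \left(Z - 16\right) = - 6 \left(20 - 16\right) = \left(-6\right) 4 = -24$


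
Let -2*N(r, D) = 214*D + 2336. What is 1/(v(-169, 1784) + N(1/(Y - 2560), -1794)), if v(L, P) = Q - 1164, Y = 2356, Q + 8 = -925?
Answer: 1/188693 ≈ 5.2996e-6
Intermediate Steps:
Q = -933 (Q = -8 - 925 = -933)
v(L, P) = -2097 (v(L, P) = -933 - 1164 = -2097)
N(r, D) = -1168 - 107*D (N(r, D) = -(214*D + 2336)/2 = -(2336 + 214*D)/2 = -1168 - 107*D)
1/(v(-169, 1784) + N(1/(Y - 2560), -1794)) = 1/(-2097 + (-1168 - 107*(-1794))) = 1/(-2097 + (-1168 + 191958)) = 1/(-2097 + 190790) = 1/188693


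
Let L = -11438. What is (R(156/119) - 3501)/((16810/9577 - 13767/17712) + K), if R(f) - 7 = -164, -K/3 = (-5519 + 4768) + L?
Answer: -206832860064/2067648844123 ≈ -0.10003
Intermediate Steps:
K = 36567 (K = -3*((-5519 + 4768) - 11438) = -3*(-751 - 11438) = -3*(-12189) = 36567)
R(f) = -157 (R(f) = 7 - 164 = -157)
(R(156/119) - 3501)/((16810/9577 - 13767/17712) + K) = (-157 - 3501)/((16810/9577 - 13767/17712) + 36567) = -3658/((16810*(1/9577) - 13767*1/17712) + 36567) = -3658/((16810/9577 - 4589/5904) + 36567) = -3658/(55297387/56542608 + 36567) = -3658/2067648844123/56542608 = -3658*56542608/2067648844123 = -206832860064/2067648844123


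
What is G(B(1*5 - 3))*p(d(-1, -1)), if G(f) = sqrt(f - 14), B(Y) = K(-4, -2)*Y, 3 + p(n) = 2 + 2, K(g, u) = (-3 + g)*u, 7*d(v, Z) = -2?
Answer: sqrt(14) ≈ 3.7417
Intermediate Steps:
d(v, Z) = -2/7 (d(v, Z) = (1/7)*(-2) = -2/7)
K(g, u) = u*(-3 + g)
p(n) = 1 (p(n) = -3 + (2 + 2) = -3 + 4 = 1)
B(Y) = 14*Y (B(Y) = (-2*(-3 - 4))*Y = (-2*(-7))*Y = 14*Y)
G(f) = sqrt(-14 + f)
G(B(1*5 - 3))*p(d(-1, -1)) = sqrt(-14 + 14*(1*5 - 3))*1 = sqrt(-14 + 14*(5 - 3))*1 = sqrt(-14 + 14*2)*1 = sqrt(-14 + 28)*1 = sqrt(14)*1 = sqrt(14)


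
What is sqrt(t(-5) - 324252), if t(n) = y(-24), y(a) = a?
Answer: 2*I*sqrt(81069) ≈ 569.45*I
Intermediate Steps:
t(n) = -24
sqrt(t(-5) - 324252) = sqrt(-24 - 324252) = sqrt(-324276) = 2*I*sqrt(81069)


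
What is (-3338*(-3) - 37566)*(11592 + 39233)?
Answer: -1400330400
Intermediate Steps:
(-3338*(-3) - 37566)*(11592 + 39233) = (10014 - 37566)*50825 = -27552*50825 = -1400330400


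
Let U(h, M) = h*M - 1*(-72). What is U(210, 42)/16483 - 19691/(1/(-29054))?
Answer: 9429962450554/16483 ≈ 5.7210e+8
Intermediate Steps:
U(h, M) = 72 + M*h (U(h, M) = M*h + 72 = 72 + M*h)
U(210, 42)/16483 - 19691/(1/(-29054)) = (72 + 42*210)/16483 - 19691/(1/(-29054)) = (72 + 8820)*(1/16483) - 19691/(-1/29054) = 8892*(1/16483) - 19691*(-29054) = 8892/16483 + 572102314 = 9429962450554/16483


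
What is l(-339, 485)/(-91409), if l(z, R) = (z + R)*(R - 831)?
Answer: 50516/91409 ≈ 0.55264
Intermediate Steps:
l(z, R) = (-831 + R)*(R + z) (l(z, R) = (R + z)*(-831 + R) = (-831 + R)*(R + z))
l(-339, 485)/(-91409) = (485² - 831*485 - 831*(-339) + 485*(-339))/(-91409) = (235225 - 403035 + 281709 - 164415)*(-1/91409) = -50516*(-1/91409) = 50516/91409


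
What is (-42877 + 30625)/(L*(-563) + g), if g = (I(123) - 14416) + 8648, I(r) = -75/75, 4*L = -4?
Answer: 6126/2603 ≈ 2.3534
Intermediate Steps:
L = -1 (L = (¼)*(-4) = -1)
I(r) = -1 (I(r) = -75*1/75 = -1)
g = -5769 (g = (-1 - 14416) + 8648 = -14417 + 8648 = -5769)
(-42877 + 30625)/(L*(-563) + g) = (-42877 + 30625)/(-1*(-563) - 5769) = -12252/(563 - 5769) = -12252/(-5206) = -12252*(-1/5206) = 6126/2603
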